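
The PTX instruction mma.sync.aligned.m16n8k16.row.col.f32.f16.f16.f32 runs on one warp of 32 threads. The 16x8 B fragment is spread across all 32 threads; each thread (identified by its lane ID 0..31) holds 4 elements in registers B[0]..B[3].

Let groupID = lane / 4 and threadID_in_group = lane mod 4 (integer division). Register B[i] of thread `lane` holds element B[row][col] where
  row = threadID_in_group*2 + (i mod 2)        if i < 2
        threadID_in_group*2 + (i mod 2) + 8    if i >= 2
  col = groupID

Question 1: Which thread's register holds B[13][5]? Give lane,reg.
22,3

c=5⇒gr=5  r=13⇒Rb=1,th=2,odd=1
L=5*4+2=22  i=1*2+1=3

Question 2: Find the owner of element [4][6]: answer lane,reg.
c:6=>grp=6  r:4=>rB=0,tig=2,lo=0
L=6*4+2=26  i=0*2+0=0

26,0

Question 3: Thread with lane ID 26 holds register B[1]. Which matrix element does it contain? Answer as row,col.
5,6

lane 26: gr=6 (26/4), th=2 (26%4)
i=1: r=2*2+1+0=5, c=gr=6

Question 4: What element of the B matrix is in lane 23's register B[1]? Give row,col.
L=23=>grp=23>>2=5, tig=23&3=3
[1]=>row 3·2+1+0=7  col grp=5

7,5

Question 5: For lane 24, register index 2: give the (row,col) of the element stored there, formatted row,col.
24: grp=6,tig=0
[2] (0*2+0+8,6) = (8,6)

8,6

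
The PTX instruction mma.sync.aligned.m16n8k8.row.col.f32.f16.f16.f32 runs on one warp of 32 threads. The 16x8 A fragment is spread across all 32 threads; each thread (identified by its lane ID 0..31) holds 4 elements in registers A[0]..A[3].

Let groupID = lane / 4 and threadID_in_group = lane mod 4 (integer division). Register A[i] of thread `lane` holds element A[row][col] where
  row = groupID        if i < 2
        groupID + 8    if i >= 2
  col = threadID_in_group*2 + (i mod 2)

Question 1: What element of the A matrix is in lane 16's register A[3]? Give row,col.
L=16⇒gr=16>>2=4, th=16&3=0
[3]⇒row 4+8=12  col 0·2+1=1

12,1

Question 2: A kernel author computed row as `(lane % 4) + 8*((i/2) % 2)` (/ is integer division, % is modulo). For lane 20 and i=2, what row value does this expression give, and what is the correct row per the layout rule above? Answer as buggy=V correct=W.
`(lane % 4) + 8*((i/2) % 2)`[20,2]->8
L=20->g=20>>2=5, t=20&3=0
[2]->row 5+8=13  col 0·2+0=0
row: 8 vs 13

buggy=8 correct=13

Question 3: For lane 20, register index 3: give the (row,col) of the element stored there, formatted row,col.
20: g=5,t=0
[3] (5+8,0*2+1) = (13,1)

13,1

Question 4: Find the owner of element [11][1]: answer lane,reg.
r: 11->gid=3,r8=1  c: 1->tid=0,i&1=1
L=3*4+0=12  i=1*2+1=3

12,3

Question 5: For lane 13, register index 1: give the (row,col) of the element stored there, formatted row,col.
3,3

lane 13→13/4=3, 13 mod 4=1
i=1  r:3+0→3  c:2·1+1→3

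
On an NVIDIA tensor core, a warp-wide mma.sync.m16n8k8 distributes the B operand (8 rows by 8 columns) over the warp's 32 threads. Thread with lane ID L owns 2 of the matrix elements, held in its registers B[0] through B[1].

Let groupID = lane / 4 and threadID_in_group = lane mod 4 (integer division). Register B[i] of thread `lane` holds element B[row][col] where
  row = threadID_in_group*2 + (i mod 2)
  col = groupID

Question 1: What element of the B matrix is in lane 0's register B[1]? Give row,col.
lane 0: G=0 (0/4), T=0 (0%4)
i=1: r=0*2+1=1, c=G=0

1,0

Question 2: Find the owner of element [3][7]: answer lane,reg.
c:7=>grp=7  r:3=>tig=1,lo=1
L=7*4+1=29  i=1=1

29,1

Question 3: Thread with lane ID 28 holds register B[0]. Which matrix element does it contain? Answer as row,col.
L=28->g=28>>2=7, t=28&3=0
[0]->row 0·2+0=0  col g=7

0,7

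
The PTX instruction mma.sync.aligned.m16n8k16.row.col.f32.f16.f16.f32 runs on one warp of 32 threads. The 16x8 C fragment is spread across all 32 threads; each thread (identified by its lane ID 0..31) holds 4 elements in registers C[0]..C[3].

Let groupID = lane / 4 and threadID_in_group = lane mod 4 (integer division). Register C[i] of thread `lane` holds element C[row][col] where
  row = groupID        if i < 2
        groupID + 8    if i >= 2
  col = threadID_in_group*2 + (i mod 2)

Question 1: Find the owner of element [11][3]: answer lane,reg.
r=11→G=3,rhi=1  c=3→T=1,p=1
L=3*4+1=13  i=1*2+1=3

13,3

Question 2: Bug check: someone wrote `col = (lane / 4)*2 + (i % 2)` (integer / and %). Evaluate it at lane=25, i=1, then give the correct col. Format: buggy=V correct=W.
`(lane / 4)*2 + (i % 2)`[25,1]→13
L=25→G=25>>2=6, T=25&3=1
[1]→row 6+0=6  col 1·2+1=3
col: 13 vs 3

buggy=13 correct=3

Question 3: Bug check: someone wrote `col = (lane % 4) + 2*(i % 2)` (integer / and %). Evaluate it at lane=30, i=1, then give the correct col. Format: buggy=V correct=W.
`(lane % 4) + 2*(i % 2)`[30,1]⇒4
L=30⇒gr=30>>2=7, th=30&3=2
[1]⇒row 7+0=7  col 2·2+1=5
col: 4 vs 5

buggy=4 correct=5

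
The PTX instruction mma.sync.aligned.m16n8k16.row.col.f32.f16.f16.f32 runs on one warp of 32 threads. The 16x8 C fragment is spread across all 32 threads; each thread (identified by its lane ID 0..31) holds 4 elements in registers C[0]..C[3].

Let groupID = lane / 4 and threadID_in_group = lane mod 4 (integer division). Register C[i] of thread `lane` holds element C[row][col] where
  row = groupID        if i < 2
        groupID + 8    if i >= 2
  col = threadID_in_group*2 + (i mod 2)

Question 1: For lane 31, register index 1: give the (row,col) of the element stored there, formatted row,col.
7,7

31: g=7,t=3
[1] (7+0,3*2+1) = (7,7)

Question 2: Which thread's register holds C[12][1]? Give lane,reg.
16,3

r=12->g=4,rb=1  c=1->t=0,b0=1
L=4*4+0=16  i=1*2+1=3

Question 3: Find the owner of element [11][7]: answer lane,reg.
r:11=>grp=3,rB=1  c:7=>tig=3,lo=1
L=3*4+3=15  i=1*2+1=3

15,3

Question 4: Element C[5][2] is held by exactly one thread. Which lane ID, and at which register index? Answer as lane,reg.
r=5→G=5,rhi=0  c=2→T=1,p=0
L=5*4+1=21  i=0*2+0=0

21,0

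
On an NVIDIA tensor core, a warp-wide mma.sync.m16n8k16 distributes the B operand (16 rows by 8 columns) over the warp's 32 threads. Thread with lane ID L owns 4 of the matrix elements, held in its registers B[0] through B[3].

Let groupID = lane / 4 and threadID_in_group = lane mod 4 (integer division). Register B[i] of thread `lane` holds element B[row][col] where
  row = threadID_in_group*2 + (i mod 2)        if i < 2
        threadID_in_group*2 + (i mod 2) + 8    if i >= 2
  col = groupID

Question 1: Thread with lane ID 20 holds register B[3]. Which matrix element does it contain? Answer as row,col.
L=20⇒gr=20>>2=5, th=20&3=0
[3]⇒row 0·2+1+8=9  col gr=5

9,5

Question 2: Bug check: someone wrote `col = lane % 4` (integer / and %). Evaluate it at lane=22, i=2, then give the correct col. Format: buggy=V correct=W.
buggy=2 correct=5

`lane % 4`[22,2]->2
L=22->g=22>>2=5, t=22&3=2
[2]->row 2·2+0+8=12  col g=5
col: 2 vs 5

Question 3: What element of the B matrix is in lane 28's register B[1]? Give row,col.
L=28=>grp=28>>2=7, tig=28&3=0
[1]=>row 0·2+1+0=1  col grp=7

1,7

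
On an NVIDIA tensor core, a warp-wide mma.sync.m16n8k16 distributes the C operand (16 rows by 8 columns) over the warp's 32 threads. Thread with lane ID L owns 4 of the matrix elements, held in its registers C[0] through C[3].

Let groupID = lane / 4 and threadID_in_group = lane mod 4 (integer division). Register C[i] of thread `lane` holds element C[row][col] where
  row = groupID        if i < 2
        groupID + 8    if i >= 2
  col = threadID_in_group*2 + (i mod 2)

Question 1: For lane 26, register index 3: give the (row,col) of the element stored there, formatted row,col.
14,5

lane 26: gr=6 (26/4), th=2 (26%4)
i=3: r=6+8=14, c=2*2+1=5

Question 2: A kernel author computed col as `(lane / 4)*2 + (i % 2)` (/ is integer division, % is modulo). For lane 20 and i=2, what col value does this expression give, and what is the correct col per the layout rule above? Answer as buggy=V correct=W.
`(lane / 4)*2 + (i % 2)`[20,2]⇒10
L=20⇒gr=20>>2=5, th=20&3=0
[2]⇒row 5+8=13  col 0·2+0=0
col: 10 vs 0

buggy=10 correct=0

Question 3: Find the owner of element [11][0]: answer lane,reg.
12,2

r=11→G=3,rhi=1  c=0→T=0,p=0
L=3*4+0=12  i=1*2+0=2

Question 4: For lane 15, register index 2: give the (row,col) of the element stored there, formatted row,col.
11,6

lane 15: g=3 (15/4), t=3 (15%4)
i=2: r=3+8=11, c=3*2+0=6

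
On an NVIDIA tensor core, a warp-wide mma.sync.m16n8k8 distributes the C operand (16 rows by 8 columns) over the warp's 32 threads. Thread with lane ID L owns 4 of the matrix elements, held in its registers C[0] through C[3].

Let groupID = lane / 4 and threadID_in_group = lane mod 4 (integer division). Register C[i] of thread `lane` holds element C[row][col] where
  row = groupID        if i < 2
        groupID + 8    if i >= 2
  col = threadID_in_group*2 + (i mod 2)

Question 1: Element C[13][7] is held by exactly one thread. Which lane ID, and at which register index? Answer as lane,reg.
23,3

r=13→G=5,rhi=1  c=7→T=3,p=1
L=5*4+3=23  i=1*2+1=3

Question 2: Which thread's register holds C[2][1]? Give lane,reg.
8,1

r:2=>grp=2,rB=0  c:1=>tig=0,lo=1
L=2*4+0=8  i=0*2+1=1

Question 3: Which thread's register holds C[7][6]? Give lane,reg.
r=7->g=7,rb=0  c=6->t=3,b0=0
L=7*4+3=31  i=0*2+0=0

31,0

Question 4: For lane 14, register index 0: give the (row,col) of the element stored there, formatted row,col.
3,4

14: grp=3,tig=2
[0] (3+0,2*2+0) = (3,4)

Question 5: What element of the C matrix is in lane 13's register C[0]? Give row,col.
lane 13: gr=3 (13/4), th=1 (13%4)
i=0: r=3+0=3, c=1*2+0=2

3,2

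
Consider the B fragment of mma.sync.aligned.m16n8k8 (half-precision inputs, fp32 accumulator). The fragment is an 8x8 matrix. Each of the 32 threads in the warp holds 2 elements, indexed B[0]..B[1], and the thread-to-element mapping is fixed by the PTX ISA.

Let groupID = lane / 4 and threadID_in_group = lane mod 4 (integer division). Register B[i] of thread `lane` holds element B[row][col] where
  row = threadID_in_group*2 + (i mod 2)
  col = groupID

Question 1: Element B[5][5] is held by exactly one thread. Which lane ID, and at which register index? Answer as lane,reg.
22,1

c=5⇒gr=5  r=5⇒th=2,odd=1
L=5*4+2=22  i=1=1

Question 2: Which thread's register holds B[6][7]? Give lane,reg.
31,0

c:7=>grp=7  r:6=>tig=3,lo=0
L=7*4+3=31  i=0=0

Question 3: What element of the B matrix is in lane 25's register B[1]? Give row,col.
3,6

L=25⇒gr=25>>2=6, th=25&3=1
[1]⇒row 1·2+1=3  col gr=6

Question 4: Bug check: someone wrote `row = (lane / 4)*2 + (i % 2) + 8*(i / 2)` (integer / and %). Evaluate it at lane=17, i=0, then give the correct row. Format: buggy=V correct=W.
`(lane / 4)*2 + (i % 2) + 8*(i / 2)`[17,0]->8
L=17->gid=17>>2=4, tid=17&3=1
[0]->row 1·2+0=2  col gid=4
row: 8 vs 2

buggy=8 correct=2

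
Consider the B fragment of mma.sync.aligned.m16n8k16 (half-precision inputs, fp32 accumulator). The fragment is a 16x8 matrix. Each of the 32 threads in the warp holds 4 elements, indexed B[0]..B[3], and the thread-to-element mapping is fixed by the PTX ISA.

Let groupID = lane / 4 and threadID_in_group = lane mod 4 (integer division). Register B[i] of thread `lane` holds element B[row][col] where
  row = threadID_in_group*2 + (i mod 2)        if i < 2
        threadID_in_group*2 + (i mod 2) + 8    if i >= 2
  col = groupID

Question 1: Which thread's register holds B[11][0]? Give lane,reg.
c=0⇒gr=0  r=11⇒Rb=1,th=1,odd=1
L=0*4+1=1  i=1*2+1=3

1,3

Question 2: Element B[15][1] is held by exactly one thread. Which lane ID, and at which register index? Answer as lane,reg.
c:1=>grp=1  r:15=>rB=1,tig=3,lo=1
L=1*4+3=7  i=1*2+1=3

7,3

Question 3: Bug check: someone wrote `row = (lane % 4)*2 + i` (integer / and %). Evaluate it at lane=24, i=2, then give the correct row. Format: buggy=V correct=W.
`(lane % 4)*2 + i`[24,2]=>2
lane 24=>24/4=6, 24 mod 4=0
i=2  r:2·0+0+8=>8  c:6
row: 2 vs 8

buggy=2 correct=8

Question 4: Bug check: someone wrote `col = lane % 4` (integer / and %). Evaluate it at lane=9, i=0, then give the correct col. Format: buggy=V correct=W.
`lane % 4`[9,0]=>1
L=9=>grp=9>>2=2, tig=9&3=1
[0]=>row 1·2+0+0=2  col grp=2
col: 1 vs 2

buggy=1 correct=2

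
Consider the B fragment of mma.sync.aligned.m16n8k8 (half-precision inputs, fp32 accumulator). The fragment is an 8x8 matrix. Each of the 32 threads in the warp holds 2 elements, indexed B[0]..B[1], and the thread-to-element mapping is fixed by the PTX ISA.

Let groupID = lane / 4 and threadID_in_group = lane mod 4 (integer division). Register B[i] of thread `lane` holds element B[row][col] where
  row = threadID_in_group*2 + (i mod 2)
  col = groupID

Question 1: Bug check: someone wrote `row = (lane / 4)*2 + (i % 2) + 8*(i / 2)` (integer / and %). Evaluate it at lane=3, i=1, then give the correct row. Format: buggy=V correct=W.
`(lane / 4)*2 + (i % 2) + 8*(i / 2)`[3,1]→1
3: G=0,T=3
[1] (3*2+1,0) = (7,0)
row: 1 vs 7

buggy=1 correct=7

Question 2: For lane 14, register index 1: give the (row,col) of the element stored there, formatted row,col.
5,3

L=14->gid=14>>2=3, tid=14&3=2
[1]->row 2·2+1=5  col gid=3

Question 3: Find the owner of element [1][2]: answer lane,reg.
c=2->g=2  r=1->t=0,b0=1
L=2*4+0=8  i=1=1

8,1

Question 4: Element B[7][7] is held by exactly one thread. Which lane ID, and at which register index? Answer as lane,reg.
31,1

c=7→G=7  r=7→T=3,p=1
L=7*4+3=31  i=1=1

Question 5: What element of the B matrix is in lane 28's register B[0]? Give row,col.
0,7

L=28→G=28>>2=7, T=28&3=0
[0]→row 0·2+0=0  col G=7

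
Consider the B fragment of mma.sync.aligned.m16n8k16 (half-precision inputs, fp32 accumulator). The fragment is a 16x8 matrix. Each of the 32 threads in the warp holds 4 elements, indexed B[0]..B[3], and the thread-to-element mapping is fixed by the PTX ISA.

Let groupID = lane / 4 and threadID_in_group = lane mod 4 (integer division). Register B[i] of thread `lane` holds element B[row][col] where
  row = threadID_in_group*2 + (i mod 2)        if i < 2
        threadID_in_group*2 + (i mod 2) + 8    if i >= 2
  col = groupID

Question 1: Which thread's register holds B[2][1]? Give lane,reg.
c:1=>grp=1  r:2=>rB=0,tig=1,lo=0
L=1*4+1=5  i=0*2+0=0

5,0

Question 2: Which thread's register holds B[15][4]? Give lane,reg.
19,3

c: 4->gid=4  r: 15->r8=1,tid=3,i&1=1
L=4*4+3=19  i=1*2+1=3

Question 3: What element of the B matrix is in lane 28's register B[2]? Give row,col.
8,7

lane 28: gid=7 (28/4), tid=0 (28%4)
i=2: r=0*2+0+8=8, c=gid=7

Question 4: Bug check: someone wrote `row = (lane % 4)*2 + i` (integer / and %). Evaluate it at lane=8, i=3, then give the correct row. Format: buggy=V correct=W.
buggy=3 correct=9

`(lane % 4)*2 + i`[8,3]⇒3
8: gr=2,th=0
[3] (0*2+1+8,2) = (9,2)
row: 3 vs 9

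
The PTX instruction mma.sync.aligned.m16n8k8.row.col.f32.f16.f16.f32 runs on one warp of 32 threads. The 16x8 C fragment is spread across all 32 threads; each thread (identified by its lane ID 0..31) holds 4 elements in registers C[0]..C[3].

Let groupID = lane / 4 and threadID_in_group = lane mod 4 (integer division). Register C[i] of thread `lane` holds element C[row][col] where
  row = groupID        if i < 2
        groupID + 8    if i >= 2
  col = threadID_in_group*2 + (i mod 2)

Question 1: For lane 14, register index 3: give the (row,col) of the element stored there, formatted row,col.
lane 14: grp=3 (14/4), tig=2 (14%4)
i=3: r=3+8=11, c=2*2+1=5

11,5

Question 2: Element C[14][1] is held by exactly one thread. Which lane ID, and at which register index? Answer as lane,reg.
r:14=>grp=6,rB=1  c:1=>tig=0,lo=1
L=6*4+0=24  i=1*2+1=3

24,3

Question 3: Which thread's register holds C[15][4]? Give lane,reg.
30,2

r: 15->gid=7,r8=1  c: 4->tid=2,i&1=0
L=7*4+2=30  i=1*2+0=2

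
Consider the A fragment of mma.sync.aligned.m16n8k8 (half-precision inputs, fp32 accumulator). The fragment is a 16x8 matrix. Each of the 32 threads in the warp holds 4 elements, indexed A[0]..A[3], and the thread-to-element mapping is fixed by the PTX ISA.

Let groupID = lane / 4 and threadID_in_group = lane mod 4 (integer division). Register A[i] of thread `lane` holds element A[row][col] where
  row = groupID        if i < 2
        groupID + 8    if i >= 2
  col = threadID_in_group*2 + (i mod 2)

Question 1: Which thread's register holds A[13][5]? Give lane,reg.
r: 13->gid=5,r8=1  c: 5->tid=2,i&1=1
L=5*4+2=22  i=1*2+1=3

22,3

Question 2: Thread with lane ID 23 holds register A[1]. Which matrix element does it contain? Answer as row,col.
5,7

L=23⇒gr=23>>2=5, th=23&3=3
[1]⇒row 5+0=5  col 3·2+1=7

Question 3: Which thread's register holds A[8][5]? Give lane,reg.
2,3

r:8=>grp=0,rB=1  c:5=>tig=2,lo=1
L=0*4+2=2  i=1*2+1=3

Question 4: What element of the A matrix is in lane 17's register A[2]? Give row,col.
12,2

lane 17=>17/4=4, 17 mod 4=1
i=2  r:4+8=>12  c:2·1+0=>2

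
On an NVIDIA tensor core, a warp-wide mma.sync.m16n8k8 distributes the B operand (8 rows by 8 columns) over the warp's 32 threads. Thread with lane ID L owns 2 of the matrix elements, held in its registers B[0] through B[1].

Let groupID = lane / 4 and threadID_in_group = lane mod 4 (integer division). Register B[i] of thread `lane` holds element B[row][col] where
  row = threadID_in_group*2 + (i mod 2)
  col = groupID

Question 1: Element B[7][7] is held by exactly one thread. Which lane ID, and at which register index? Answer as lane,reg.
31,1

c=7→G=7  r=7→T=3,p=1
L=7*4+3=31  i=1=1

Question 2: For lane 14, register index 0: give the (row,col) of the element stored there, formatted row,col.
14: grp=3,tig=2
[0] (2*2+0,3) = (4,3)

4,3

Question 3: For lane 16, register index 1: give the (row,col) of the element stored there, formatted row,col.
L=16→G=16>>2=4, T=16&3=0
[1]→row 0·2+1=1  col G=4

1,4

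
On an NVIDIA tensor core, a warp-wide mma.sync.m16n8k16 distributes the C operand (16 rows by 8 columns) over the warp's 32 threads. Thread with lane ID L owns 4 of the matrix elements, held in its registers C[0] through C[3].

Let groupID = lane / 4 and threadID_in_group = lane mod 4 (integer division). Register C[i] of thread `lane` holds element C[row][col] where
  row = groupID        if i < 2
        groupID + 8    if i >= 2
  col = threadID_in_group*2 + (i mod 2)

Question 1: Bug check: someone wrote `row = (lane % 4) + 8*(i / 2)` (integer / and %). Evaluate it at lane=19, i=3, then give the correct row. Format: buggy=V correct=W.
`(lane % 4) + 8*(i / 2)`[19,3]→11
L=19→G=19>>2=4, T=19&3=3
[3]→row 4+8=12  col 3·2+1=7
row: 11 vs 12

buggy=11 correct=12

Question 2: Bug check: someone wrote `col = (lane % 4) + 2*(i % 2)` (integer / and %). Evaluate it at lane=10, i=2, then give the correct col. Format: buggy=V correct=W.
buggy=2 correct=4

`(lane % 4) + 2*(i % 2)`[10,2]->2
lane 10: gid=2 (10/4), tid=2 (10%4)
i=2: r=2+8=10, c=2*2+0=4
col: 2 vs 4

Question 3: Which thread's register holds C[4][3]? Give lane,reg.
r: 4->gid=4,r8=0  c: 3->tid=1,i&1=1
L=4*4+1=17  i=0*2+1=1

17,1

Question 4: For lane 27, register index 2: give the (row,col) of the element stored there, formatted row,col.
14,6

27: g=6,t=3
[2] (6+8,3*2+0) = (14,6)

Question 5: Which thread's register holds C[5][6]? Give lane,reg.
r=5->g=5,rb=0  c=6->t=3,b0=0
L=5*4+3=23  i=0*2+0=0

23,0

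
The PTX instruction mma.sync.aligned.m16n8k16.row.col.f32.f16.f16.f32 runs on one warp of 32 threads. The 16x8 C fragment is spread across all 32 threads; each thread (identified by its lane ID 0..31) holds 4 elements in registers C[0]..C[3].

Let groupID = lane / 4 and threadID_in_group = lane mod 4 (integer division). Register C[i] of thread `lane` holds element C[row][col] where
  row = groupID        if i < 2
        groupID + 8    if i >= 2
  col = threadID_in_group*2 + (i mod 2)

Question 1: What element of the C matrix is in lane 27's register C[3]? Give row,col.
14,7

lane 27=>27/4=6, 27 mod 4=3
i=3  r:6+8=>14  c:2·3+1=>7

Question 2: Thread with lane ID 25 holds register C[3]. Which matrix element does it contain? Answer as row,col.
14,3

L=25→G=25>>2=6, T=25&3=1
[3]→row 6+8=14  col 1·2+1=3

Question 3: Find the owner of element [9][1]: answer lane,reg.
r:9=>grp=1,rB=1  c:1=>tig=0,lo=1
L=1*4+0=4  i=1*2+1=3

4,3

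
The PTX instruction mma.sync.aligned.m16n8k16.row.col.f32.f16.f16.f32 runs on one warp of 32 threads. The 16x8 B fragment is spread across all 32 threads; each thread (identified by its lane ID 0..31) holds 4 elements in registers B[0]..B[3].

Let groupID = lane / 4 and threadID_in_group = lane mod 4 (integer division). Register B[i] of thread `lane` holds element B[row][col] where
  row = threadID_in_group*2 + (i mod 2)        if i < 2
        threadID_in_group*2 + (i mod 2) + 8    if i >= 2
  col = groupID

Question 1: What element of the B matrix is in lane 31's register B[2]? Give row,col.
14,7

31: G=7,T=3
[2] (3*2+0+8,7) = (14,7)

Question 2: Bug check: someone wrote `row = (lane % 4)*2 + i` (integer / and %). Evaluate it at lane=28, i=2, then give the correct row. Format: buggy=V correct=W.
`(lane % 4)*2 + i`[28,2]->2
lane 28: g=7 (28/4), t=0 (28%4)
i=2: r=0*2+0+8=8, c=g=7
row: 2 vs 8

buggy=2 correct=8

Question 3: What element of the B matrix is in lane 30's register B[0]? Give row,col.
L=30->gid=30>>2=7, tid=30&3=2
[0]->row 2·2+0+0=4  col gid=7

4,7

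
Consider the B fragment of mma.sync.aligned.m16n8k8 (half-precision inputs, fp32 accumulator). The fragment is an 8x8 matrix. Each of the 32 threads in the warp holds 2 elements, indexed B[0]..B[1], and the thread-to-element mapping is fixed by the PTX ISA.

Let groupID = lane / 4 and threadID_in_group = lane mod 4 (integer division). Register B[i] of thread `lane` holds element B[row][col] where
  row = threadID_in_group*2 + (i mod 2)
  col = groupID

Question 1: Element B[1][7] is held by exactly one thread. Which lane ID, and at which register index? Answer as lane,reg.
c: 7->gid=7  r: 1->tid=0,i&1=1
L=7*4+0=28  i=1=1

28,1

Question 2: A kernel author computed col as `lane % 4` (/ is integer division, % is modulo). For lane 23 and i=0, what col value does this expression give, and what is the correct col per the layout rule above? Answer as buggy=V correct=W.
`lane % 4`[23,0]→3
lane 23→23/4=5, 23 mod 4=3
i=0  r:2·3+0→6  c:5
col: 3 vs 5

buggy=3 correct=5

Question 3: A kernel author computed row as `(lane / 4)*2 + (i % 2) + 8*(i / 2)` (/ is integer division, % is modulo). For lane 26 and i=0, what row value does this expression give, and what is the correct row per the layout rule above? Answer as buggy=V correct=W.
buggy=12 correct=4

`(lane / 4)*2 + (i % 2) + 8*(i / 2)`[26,0]→12
lane 26: G=6 (26/4), T=2 (26%4)
i=0: r=2*2+0=4, c=G=6
row: 12 vs 4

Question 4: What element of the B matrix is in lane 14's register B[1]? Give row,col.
14: G=3,T=2
[1] (2*2+1,3) = (5,3)

5,3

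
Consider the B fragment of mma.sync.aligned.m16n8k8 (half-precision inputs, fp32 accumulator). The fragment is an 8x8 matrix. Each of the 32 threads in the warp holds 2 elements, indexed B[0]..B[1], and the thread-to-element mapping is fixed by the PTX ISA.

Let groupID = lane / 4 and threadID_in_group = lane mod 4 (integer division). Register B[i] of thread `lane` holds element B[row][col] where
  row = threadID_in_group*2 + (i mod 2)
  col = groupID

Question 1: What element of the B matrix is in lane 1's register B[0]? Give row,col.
2,0

lane 1->1/4=0, 1 mod 4=1
i=0  r:2·1+0->2  c:0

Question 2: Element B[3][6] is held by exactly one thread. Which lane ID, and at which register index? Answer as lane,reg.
25,1

c=6→G=6  r=3→T=1,p=1
L=6*4+1=25  i=1=1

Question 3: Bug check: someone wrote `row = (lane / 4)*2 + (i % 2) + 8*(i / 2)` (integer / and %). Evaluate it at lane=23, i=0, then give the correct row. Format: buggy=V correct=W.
buggy=10 correct=6

`(lane / 4)*2 + (i % 2) + 8*(i / 2)`[23,0]->10
L=23->gid=23>>2=5, tid=23&3=3
[0]->row 3·2+0=6  col gid=5
row: 10 vs 6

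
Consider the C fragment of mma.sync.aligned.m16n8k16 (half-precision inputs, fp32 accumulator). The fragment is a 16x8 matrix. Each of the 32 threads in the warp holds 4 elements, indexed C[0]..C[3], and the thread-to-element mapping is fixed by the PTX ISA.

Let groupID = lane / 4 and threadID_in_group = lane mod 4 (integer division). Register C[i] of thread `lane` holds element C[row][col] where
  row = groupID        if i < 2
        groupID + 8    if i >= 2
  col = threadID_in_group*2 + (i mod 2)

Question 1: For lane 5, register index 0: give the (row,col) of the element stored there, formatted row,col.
lane 5: grp=1 (5/4), tig=1 (5%4)
i=0: r=1+0=1, c=1*2+0=2

1,2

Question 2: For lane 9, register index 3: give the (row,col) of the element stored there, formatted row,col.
10,3

lane 9: grp=2 (9/4), tig=1 (9%4)
i=3: r=2+8=10, c=1*2+1=3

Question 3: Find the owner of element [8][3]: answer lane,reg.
r=8->g=0,rb=1  c=3->t=1,b0=1
L=0*4+1=1  i=1*2+1=3

1,3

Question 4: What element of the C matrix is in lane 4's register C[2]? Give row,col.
9,0

lane 4→4/4=1, 4 mod 4=0
i=2  r:1+8→9  c:2·0+0→0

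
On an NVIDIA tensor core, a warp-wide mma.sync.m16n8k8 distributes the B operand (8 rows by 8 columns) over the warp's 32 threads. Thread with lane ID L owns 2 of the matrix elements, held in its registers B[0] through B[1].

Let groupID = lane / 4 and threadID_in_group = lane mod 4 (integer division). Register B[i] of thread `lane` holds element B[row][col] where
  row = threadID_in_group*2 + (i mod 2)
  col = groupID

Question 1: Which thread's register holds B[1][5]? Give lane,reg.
c:5=>grp=5  r:1=>tig=0,lo=1
L=5*4+0=20  i=1=1

20,1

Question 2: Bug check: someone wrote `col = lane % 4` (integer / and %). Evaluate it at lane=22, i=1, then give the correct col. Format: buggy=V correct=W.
buggy=2 correct=5

`lane % 4`[22,1]->2
22: g=5,t=2
[1] (2*2+1,5) = (5,5)
col: 2 vs 5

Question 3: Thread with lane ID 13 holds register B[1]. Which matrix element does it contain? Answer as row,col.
lane 13->13/4=3, 13 mod 4=1
i=1  r:2·1+1->3  c:3

3,3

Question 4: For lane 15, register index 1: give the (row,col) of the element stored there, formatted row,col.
7,3

lane 15: G=3 (15/4), T=3 (15%4)
i=1: r=3*2+1=7, c=G=3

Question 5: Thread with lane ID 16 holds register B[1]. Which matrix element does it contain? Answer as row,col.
1,4

16: gid=4,tid=0
[1] (0*2+1,4) = (1,4)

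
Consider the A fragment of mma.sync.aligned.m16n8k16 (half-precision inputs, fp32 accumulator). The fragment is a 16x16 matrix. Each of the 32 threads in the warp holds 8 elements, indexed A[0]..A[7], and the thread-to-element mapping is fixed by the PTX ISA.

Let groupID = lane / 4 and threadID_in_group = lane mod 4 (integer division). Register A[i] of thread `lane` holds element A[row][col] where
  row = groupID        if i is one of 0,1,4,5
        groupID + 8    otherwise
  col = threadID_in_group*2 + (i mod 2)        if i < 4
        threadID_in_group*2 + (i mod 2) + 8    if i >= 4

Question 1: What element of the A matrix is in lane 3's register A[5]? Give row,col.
lane 3⇒3/4=0, 3 mod 4=3
i=5  r:0+0⇒0  c:2·3+1+8⇒15

0,15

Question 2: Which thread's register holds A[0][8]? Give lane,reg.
0,4

r=0->g=0,rb=0  c=8->cb=1,t=0,b0=0
L=0*4+0=0  i=1*4+0*2+0=4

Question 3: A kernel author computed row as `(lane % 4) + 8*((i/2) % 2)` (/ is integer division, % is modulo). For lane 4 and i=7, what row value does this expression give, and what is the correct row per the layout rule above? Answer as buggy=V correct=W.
`(lane % 4) + 8*((i/2) % 2)`[4,7]→8
lane 4→4/4=1, 4 mod 4=0
i=7  r:1+8→9  c:2·0+1+8→9
row: 8 vs 9

buggy=8 correct=9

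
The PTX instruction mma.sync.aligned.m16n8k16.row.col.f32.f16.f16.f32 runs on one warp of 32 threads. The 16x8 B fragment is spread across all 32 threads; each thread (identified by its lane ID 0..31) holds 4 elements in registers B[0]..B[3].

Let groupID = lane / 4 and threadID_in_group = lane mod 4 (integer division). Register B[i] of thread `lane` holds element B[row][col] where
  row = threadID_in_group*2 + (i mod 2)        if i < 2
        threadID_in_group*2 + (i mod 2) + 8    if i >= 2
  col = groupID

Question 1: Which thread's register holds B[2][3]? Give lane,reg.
13,0

c=3→G=3  r=2→rhi=0,T=1,p=0
L=3*4+1=13  i=0*2+0=0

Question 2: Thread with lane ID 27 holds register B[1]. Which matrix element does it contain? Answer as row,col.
7,6

27: gr=6,th=3
[1] (3*2+1+0,6) = (7,6)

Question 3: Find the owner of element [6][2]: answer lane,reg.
11,0

c: 2->gid=2  r: 6->r8=0,tid=3,i&1=0
L=2*4+3=11  i=0*2+0=0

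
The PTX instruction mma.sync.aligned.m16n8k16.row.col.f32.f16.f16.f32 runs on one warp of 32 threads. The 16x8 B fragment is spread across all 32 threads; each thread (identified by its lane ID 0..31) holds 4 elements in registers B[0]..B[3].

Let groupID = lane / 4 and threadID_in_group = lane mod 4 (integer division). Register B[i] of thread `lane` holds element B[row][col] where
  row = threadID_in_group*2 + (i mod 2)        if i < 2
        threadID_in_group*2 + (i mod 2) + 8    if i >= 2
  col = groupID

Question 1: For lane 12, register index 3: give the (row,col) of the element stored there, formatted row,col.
12: G=3,T=0
[3] (0*2+1+8,3) = (9,3)

9,3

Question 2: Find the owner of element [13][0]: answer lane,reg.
2,3

c: 0->gid=0  r: 13->r8=1,tid=2,i&1=1
L=0*4+2=2  i=1*2+1=3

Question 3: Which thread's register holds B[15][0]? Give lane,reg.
3,3

c=0⇒gr=0  r=15⇒Rb=1,th=3,odd=1
L=0*4+3=3  i=1*2+1=3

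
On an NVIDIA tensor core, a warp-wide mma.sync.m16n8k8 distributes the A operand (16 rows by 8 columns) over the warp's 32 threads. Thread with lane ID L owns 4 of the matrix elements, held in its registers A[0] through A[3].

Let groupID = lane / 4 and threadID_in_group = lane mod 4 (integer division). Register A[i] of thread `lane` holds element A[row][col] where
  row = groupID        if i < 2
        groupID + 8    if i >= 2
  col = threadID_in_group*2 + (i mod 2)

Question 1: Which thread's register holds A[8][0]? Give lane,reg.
0,2

r=8⇒gr=0,Rb=1  c=0⇒th=0,odd=0
L=0*4+0=0  i=1*2+0=2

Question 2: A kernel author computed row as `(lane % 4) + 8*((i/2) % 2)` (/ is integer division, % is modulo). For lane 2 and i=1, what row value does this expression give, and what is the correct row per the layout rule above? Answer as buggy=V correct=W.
`(lane % 4) + 8*((i/2) % 2)`[2,1]→2
lane 2: G=0 (2/4), T=2 (2%4)
i=1: r=0+0=0, c=2*2+1=5
row: 2 vs 0

buggy=2 correct=0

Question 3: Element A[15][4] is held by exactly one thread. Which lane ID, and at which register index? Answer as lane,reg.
30,2

r=15->g=7,rb=1  c=4->t=2,b0=0
L=7*4+2=30  i=1*2+0=2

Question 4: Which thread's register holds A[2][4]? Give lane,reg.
r=2→G=2,rhi=0  c=4→T=2,p=0
L=2*4+2=10  i=0*2+0=0

10,0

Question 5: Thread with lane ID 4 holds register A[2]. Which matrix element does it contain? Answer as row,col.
lane 4->4/4=1, 4 mod 4=0
i=2  r:1+8->9  c:2·0+0->0

9,0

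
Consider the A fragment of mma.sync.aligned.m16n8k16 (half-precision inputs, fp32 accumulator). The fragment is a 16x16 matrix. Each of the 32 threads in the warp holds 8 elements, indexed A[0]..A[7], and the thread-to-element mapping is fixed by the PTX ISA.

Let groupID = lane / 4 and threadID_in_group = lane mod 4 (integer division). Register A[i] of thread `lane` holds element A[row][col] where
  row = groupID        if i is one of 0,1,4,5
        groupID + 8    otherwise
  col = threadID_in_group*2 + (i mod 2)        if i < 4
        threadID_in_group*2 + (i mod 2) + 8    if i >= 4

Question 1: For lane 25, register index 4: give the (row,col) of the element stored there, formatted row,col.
lane 25: grp=6 (25/4), tig=1 (25%4)
i=4: r=6+0=6, c=1*2+0+8=10

6,10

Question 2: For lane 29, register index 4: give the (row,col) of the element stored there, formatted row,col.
L=29⇒gr=29>>2=7, th=29&3=1
[4]⇒row 7+0=7  col 1·2+0+8=10

7,10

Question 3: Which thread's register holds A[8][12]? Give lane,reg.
2,6

r: 8->gid=0,r8=1  c: 12->c8=1,tid=2,i&1=0
L=0*4+2=2  i=1*4+1*2+0=6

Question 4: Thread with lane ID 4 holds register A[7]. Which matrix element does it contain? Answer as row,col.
L=4⇒gr=4>>2=1, th=4&3=0
[7]⇒row 1+8=9  col 0·2+1+8=9

9,9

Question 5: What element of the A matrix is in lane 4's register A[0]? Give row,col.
lane 4: grp=1 (4/4), tig=0 (4%4)
i=0: r=1+0=1, c=0*2+0+0=0

1,0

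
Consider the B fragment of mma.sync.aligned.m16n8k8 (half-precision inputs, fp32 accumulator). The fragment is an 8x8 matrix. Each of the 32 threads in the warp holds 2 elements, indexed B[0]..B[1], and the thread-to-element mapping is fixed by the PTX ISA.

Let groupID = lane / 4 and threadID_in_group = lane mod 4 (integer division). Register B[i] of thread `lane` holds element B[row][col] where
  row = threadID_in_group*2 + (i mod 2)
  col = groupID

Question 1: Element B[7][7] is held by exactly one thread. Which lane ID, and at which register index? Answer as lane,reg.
c:7=>grp=7  r:7=>tig=3,lo=1
L=7*4+3=31  i=1=1

31,1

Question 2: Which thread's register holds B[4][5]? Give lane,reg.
c: 5->gid=5  r: 4->tid=2,i&1=0
L=5*4+2=22  i=0=0

22,0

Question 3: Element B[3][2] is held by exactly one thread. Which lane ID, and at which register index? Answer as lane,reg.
c=2->g=2  r=3->t=1,b0=1
L=2*4+1=9  i=1=1

9,1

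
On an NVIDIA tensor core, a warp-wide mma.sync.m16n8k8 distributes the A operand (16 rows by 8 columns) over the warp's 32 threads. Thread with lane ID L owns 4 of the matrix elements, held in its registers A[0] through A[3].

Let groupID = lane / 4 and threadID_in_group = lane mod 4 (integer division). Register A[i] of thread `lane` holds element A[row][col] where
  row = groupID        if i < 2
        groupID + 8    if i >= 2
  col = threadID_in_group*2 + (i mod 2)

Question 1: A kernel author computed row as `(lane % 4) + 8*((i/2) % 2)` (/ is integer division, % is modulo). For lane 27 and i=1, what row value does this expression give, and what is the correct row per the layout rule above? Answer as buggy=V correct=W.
buggy=3 correct=6

`(lane % 4) + 8*((i/2) % 2)`[27,1]->3
lane 27->27/4=6, 27 mod 4=3
i=1  r:6+0->6  c:2·3+1->7
row: 3 vs 6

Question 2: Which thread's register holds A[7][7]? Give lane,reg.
r: 7->gid=7,r8=0  c: 7->tid=3,i&1=1
L=7*4+3=31  i=0*2+1=1

31,1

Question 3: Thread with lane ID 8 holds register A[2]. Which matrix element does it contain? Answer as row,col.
L=8→G=8>>2=2, T=8&3=0
[2]→row 2+8=10  col 0·2+0=0

10,0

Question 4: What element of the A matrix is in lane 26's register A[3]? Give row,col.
14,5

lane 26: gid=6 (26/4), tid=2 (26%4)
i=3: r=6+8=14, c=2*2+1=5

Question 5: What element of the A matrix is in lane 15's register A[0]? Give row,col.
3,6

lane 15⇒15/4=3, 15 mod 4=3
i=0  r:3+0⇒3  c:2·3+0⇒6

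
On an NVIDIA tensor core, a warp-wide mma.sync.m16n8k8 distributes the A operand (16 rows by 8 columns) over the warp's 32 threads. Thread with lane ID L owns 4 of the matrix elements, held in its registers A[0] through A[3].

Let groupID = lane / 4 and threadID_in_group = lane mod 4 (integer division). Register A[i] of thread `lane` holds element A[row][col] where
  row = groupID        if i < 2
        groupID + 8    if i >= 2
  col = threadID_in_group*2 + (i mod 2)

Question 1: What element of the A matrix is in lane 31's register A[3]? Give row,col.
15,7

lane 31: G=7 (31/4), T=3 (31%4)
i=3: r=7+8=15, c=3*2+1=7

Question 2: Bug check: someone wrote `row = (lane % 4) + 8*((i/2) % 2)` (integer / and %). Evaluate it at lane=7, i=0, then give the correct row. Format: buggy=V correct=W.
`(lane % 4) + 8*((i/2) % 2)`[7,0]=>3
L=7=>grp=7>>2=1, tig=7&3=3
[0]=>row 1+0=1  col 3·2+0=6
row: 3 vs 1

buggy=3 correct=1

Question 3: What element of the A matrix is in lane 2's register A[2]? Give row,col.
8,4

lane 2: grp=0 (2/4), tig=2 (2%4)
i=2: r=0+8=8, c=2*2+0=4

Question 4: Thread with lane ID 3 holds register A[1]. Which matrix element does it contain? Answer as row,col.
lane 3: g=0 (3/4), t=3 (3%4)
i=1: r=0+0=0, c=3*2+1=7

0,7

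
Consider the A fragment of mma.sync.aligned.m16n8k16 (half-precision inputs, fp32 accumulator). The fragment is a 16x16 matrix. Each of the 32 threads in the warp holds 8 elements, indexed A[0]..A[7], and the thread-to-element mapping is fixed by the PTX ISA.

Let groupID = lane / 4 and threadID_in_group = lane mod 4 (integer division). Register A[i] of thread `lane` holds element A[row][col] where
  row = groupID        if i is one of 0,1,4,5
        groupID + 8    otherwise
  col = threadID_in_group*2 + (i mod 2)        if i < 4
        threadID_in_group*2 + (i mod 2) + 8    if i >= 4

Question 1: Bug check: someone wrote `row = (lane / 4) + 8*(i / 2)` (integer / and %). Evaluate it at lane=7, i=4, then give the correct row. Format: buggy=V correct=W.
buggy=17 correct=1

`(lane / 4) + 8*(i / 2)`[7,4]→17
lane 7: G=1 (7/4), T=3 (7%4)
i=4: r=1+0=1, c=3*2+0+8=14
row: 17 vs 1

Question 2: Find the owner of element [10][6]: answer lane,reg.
11,2

r: 10->gid=2,r8=1  c: 6->c8=0,tid=3,i&1=0
L=2*4+3=11  i=0*4+1*2+0=2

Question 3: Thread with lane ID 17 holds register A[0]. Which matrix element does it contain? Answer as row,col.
lane 17->17/4=4, 17 mod 4=1
i=0  r:4+0->4  c:2·1+0+0->2

4,2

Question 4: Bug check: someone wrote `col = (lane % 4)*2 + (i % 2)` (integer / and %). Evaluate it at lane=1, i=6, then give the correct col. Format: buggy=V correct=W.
buggy=2 correct=10

`(lane % 4)*2 + (i % 2)`[1,6]=>2
lane 1: grp=0 (1/4), tig=1 (1%4)
i=6: r=0+8=8, c=1*2+0+8=10
col: 2 vs 10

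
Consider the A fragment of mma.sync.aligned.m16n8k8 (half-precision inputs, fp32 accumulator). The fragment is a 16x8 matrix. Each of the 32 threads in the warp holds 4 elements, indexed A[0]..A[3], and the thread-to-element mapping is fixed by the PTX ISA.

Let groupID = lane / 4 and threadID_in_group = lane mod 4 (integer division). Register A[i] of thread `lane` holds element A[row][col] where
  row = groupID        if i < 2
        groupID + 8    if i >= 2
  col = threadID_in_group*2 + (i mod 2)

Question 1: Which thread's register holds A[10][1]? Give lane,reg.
r=10⇒gr=2,Rb=1  c=1⇒th=0,odd=1
L=2*4+0=8  i=1*2+1=3

8,3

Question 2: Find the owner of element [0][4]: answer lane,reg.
r=0⇒gr=0,Rb=0  c=4⇒th=2,odd=0
L=0*4+2=2  i=0*2+0=0

2,0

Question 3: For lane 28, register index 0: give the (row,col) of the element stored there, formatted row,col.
7,0

L=28->gid=28>>2=7, tid=28&3=0
[0]->row 7+0=7  col 0·2+0=0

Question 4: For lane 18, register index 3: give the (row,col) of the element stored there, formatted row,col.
lane 18: gr=4 (18/4), th=2 (18%4)
i=3: r=4+8=12, c=2*2+1=5

12,5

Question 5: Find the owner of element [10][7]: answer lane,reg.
11,3

r: 10->gid=2,r8=1  c: 7->tid=3,i&1=1
L=2*4+3=11  i=1*2+1=3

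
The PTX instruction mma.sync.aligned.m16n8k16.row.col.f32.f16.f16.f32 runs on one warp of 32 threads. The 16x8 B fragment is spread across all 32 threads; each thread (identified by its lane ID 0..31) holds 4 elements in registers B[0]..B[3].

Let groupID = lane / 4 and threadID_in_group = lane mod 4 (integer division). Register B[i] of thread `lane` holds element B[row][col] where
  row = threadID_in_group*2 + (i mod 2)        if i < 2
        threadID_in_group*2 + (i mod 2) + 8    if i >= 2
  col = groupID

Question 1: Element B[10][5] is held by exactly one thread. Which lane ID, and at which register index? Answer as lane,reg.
21,2

c=5→G=5  r=10→rhi=1,T=1,p=0
L=5*4+1=21  i=1*2+0=2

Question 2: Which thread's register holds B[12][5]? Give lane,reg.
c: 5->gid=5  r: 12->r8=1,tid=2,i&1=0
L=5*4+2=22  i=1*2+0=2

22,2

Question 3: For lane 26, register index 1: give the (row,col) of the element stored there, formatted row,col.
5,6

26: gr=6,th=2
[1] (2*2+1+0,6) = (5,6)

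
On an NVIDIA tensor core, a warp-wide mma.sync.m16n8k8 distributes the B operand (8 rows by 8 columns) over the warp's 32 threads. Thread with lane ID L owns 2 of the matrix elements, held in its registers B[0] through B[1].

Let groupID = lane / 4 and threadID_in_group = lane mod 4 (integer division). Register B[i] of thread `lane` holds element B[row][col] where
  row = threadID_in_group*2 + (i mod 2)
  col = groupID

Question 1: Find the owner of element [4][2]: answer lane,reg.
c=2->g=2  r=4->t=2,b0=0
L=2*4+2=10  i=0=0

10,0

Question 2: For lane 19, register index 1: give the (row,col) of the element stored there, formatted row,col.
7,4

19: G=4,T=3
[1] (3*2+1,4) = (7,4)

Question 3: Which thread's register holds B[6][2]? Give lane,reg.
c=2->g=2  r=6->t=3,b0=0
L=2*4+3=11  i=0=0

11,0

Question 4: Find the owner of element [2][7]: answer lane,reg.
29,0

c=7→G=7  r=2→T=1,p=0
L=7*4+1=29  i=0=0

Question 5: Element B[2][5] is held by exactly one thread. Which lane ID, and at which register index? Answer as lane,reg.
21,0

c=5→G=5  r=2→T=1,p=0
L=5*4+1=21  i=0=0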